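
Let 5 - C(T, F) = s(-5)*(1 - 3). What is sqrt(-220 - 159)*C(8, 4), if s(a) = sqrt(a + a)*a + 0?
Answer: 10*sqrt(3790) + 5*I*sqrt(379) ≈ 615.63 + 97.34*I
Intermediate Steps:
s(a) = sqrt(2)*a**(3/2) (s(a) = sqrt(2*a)*a + 0 = (sqrt(2)*sqrt(a))*a + 0 = sqrt(2)*a**(3/2) + 0 = sqrt(2)*a**(3/2))
C(T, F) = 5 - 10*I*sqrt(10) (C(T, F) = 5 - sqrt(2)*(-5)**(3/2)*(1 - 3) = 5 - sqrt(2)*(-5*I*sqrt(5))*(-2) = 5 - (-5*I*sqrt(10))*(-2) = 5 - 10*I*sqrt(10))
sqrt(-220 - 159)*C(8, 4) = sqrt(-220 - 159)*(5 - 10*I*sqrt(10)) = sqrt(-379)*(5 - 10*I*sqrt(10)) = (I*sqrt(379))*(5 - 10*I*sqrt(10)) = I*sqrt(379)*(5 - 10*I*sqrt(10))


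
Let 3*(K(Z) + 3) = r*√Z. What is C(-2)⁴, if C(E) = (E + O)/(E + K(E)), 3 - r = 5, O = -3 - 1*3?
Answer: 331776/(15 + 2*I*√2)⁴ ≈ 4.4903 - 4.1455*I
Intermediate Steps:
O = -6 (O = -3 - 3 = -6)
r = -2 (r = 3 - 1*5 = 3 - 5 = -2)
K(Z) = -3 - 2*√Z/3 (K(Z) = -3 + (-2*√Z)/3 = -3 - 2*√Z/3)
C(E) = (-6 + E)/(-3 + E - 2*√E/3) (C(E) = (E - 6)/(E + (-3 - 2*√E/3)) = (-6 + E)/(-3 + E - 2*√E/3))
C(-2)⁴ = (3*(6 - 1*(-2))/(9 - 3*(-2) + 2*√(-2)))⁴ = (3*(6 + 2)/(9 + 6 + 2*(I*√2)))⁴ = (3*8/(9 + 6 + 2*I*√2))⁴ = (3*8/(15 + 2*I*√2))⁴ = (24/(15 + 2*I*√2))⁴ = 331776/(15 + 2*I*√2)⁴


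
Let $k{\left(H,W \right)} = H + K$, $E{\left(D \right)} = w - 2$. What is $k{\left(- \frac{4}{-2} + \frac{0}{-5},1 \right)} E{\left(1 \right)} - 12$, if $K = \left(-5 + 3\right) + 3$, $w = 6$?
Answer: $0$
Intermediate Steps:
$K = 1$ ($K = -2 + 3 = 1$)
$E{\left(D \right)} = 4$ ($E{\left(D \right)} = 6 - 2 = 4$)
$k{\left(H,W \right)} = 1 + H$ ($k{\left(H,W \right)} = H + 1 = 1 + H$)
$k{\left(- \frac{4}{-2} + \frac{0}{-5},1 \right)} E{\left(1 \right)} - 12 = \left(1 + \left(- \frac{4}{-2} + \frac{0}{-5}\right)\right) 4 - 12 = \left(1 + \left(\left(-4\right) \left(- \frac{1}{2}\right) + 0 \left(- \frac{1}{5}\right)\right)\right) 4 - 12 = \left(1 + \left(2 + 0\right)\right) 4 - 12 = \left(1 + 2\right) 4 - 12 = 3 \cdot 4 - 12 = 12 - 12 = 0$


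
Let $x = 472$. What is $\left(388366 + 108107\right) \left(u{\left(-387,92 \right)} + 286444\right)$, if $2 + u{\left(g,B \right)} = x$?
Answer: $142445054322$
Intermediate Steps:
$u{\left(g,B \right)} = 470$ ($u{\left(g,B \right)} = -2 + 472 = 470$)
$\left(388366 + 108107\right) \left(u{\left(-387,92 \right)} + 286444\right) = \left(388366 + 108107\right) \left(470 + 286444\right) = 496473 \cdot 286914 = 142445054322$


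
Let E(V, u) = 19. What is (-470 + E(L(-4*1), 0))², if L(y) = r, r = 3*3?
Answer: 203401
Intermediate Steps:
r = 9
L(y) = 9
(-470 + E(L(-4*1), 0))² = (-470 + 19)² = (-451)² = 203401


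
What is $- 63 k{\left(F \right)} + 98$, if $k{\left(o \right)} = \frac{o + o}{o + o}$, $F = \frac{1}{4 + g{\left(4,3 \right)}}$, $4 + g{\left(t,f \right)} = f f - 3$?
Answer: $35$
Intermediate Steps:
$g{\left(t,f \right)} = -7 + f^{2}$ ($g{\left(t,f \right)} = -4 + \left(f f - 3\right) = -4 + \left(f^{2} - 3\right) = -4 + \left(-3 + f^{2}\right) = -7 + f^{2}$)
$F = \frac{1}{6}$ ($F = \frac{1}{4 - \left(7 - 3^{2}\right)} = \frac{1}{4 + \left(-7 + 9\right)} = \frac{1}{4 + 2} = \frac{1}{6} \approx 0.16667$)
$k{\left(o \right)} = 1$ ($k{\left(o \right)} = \frac{2 o}{2 o} = \frac{1}{2 o} 2 o = 1$)
$- 63 k{\left(F \right)} + 98 = \left(-63\right) 1 + 98 = -63 + 98 = 35$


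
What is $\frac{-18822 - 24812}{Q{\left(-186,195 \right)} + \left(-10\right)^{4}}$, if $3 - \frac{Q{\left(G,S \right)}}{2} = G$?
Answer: $- \frac{21817}{5189} \approx -4.2045$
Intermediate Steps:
$Q{\left(G,S \right)} = 6 - 2 G$
$\frac{-18822 - 24812}{Q{\left(-186,195 \right)} + \left(-10\right)^{4}} = \frac{-18822 - 24812}{\left(6 - -372\right) + \left(-10\right)^{4}} = - \frac{43634}{\left(6 + 372\right) + 10000} = - \frac{43634}{378 + 10000} = - \frac{43634}{10378} = \left(-43634\right) \frac{1}{10378} = - \frac{21817}{5189}$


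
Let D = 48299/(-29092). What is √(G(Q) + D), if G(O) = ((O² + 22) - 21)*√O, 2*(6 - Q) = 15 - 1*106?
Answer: √(-1405114508 + 1122781724554*√206)/29092 ≈ 137.98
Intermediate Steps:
Q = 103/2 (Q = 6 - (15 - 1*106)/2 = 6 - (15 - 106)/2 = 6 - ½*(-91) = 6 + 91/2 = 103/2 ≈ 51.500)
G(O) = √O*(1 + O²) (G(O) = ((22 + O²) - 21)*√O = (1 + O²)*√O = √O*(1 + O²))
D = -48299/29092 (D = 48299*(-1/29092) = -48299/29092 ≈ -1.6602)
√(G(Q) + D) = √(√(103/2)*(1 + (103/2)²) - 48299/29092) = √((√206/2)*(1 + 10609/4) - 48299/29092) = √((√206/2)*(10613/4) - 48299/29092) = √(10613*√206/8 - 48299/29092) = √(-48299/29092 + 10613*√206/8)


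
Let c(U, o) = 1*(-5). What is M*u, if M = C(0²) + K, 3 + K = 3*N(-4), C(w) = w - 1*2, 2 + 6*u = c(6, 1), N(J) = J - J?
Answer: 35/6 ≈ 5.8333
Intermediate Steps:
N(J) = 0
c(U, o) = -5
u = -7/6 (u = -⅓ + (⅙)*(-5) = -⅓ - ⅚ = -7/6 ≈ -1.1667)
C(w) = -2 + w (C(w) = w - 2 = -2 + w)
K = -3 (K = -3 + 3*0 = -3 + 0 = -3)
M = -5 (M = (-2 + 0²) - 3 = (-2 + 0) - 3 = -2 - 3 = -5)
M*u = -5*(-7/6) = 35/6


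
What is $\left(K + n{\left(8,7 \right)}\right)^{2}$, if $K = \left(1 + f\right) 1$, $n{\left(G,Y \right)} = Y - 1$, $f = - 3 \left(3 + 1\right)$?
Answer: $25$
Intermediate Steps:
$f = -12$ ($f = \left(-3\right) 4 = -12$)
$n{\left(G,Y \right)} = -1 + Y$
$K = -11$ ($K = \left(1 - 12\right) 1 = \left(-11\right) 1 = -11$)
$\left(K + n{\left(8,7 \right)}\right)^{2} = \left(-11 + \left(-1 + 7\right)\right)^{2} = \left(-11 + 6\right)^{2} = \left(-5\right)^{2} = 25$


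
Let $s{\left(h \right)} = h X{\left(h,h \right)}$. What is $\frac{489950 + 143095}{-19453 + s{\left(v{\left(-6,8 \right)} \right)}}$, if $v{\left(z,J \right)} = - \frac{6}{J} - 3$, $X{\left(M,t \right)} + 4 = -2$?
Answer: $- \frac{1266090}{38861} \approx -32.58$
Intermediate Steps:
$X{\left(M,t \right)} = -6$ ($X{\left(M,t \right)} = -4 - 2 = -6$)
$v{\left(z,J \right)} = -3 - \frac{6}{J}$ ($v{\left(z,J \right)} = - \frac{6}{J} - 3 = -3 - \frac{6}{J}$)
$s{\left(h \right)} = - 6 h$ ($s{\left(h \right)} = h \left(-6\right) = - 6 h$)
$\frac{489950 + 143095}{-19453 + s{\left(v{\left(-6,8 \right)} \right)}} = \frac{489950 + 143095}{-19453 - 6 \left(-3 - \frac{6}{8}\right)} = \frac{633045}{-19453 - 6 \left(-3 - \frac{3}{4}\right)} = \frac{633045}{-19453 - - \frac{45}{2}} = \frac{633045}{-19453 + \frac{45}{2}} = \frac{633045}{- \frac{38861}{2}} = 633045 \left(- \frac{2}{38861}\right) = - \frac{1266090}{38861}$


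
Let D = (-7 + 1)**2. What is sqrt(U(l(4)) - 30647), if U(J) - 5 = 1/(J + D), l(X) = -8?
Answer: 5*I*sqrt(240233)/14 ≈ 175.05*I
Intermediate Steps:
D = 36 (D = (-6)**2 = 36)
U(J) = 5 + 1/(36 + J) (U(J) = 5 + 1/(J + 36) = 5 + 1/(36 + J))
sqrt(U(l(4)) - 30647) = sqrt((181 + 5*(-8))/(36 - 8) - 30647) = sqrt((181 - 40)/28 - 30647) = sqrt((1/28)*141 - 30647) = sqrt(141/28 - 30647) = sqrt(-857975/28) = 5*I*sqrt(240233)/14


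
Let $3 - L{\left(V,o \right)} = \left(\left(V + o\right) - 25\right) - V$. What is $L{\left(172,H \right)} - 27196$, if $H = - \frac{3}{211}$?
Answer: $- \frac{5732445}{211} \approx -27168.0$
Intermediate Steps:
$H = - \frac{3}{211}$ ($H = \left(-3\right) \frac{1}{211} = - \frac{3}{211} \approx -0.014218$)
$L{\left(V,o \right)} = 28 - o$ ($L{\left(V,o \right)} = 3 - \left(\left(\left(V + o\right) - 25\right) - V\right) = 3 - \left(\left(-25 + V + o\right) - V\right) = 3 - \left(-25 + o\right) = 28 - o$)
$L{\left(172,H \right)} - 27196 = \left(28 - - \frac{3}{211}\right) - 27196 = \left(28 + \frac{3}{211}\right) - 27196 = \frac{5911}{211} - 27196 = - \frac{5732445}{211}$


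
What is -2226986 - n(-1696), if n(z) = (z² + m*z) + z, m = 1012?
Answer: -3385354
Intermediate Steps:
n(z) = z² + 1013*z (n(z) = (z² + 1012*z) + z = z² + 1013*z)
-2226986 - n(-1696) = -2226986 - (-1696)*(1013 - 1696) = -2226986 - (-1696)*(-683) = -2226986 - 1*1158368 = -2226986 - 1158368 = -3385354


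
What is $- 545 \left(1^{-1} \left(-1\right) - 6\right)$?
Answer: $3815$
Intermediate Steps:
$- 545 \left(1^{-1} \left(-1\right) - 6\right) = - 545 \left(1 \left(-1\right) - 6\right) = - 545 \left(-1 - 6\right) = \left(-545\right) \left(-7\right) = 3815$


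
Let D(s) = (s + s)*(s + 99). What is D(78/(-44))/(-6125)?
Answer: 83421/1482250 ≈ 0.056280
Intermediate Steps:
D(s) = 2*s*(99 + s) (D(s) = (2*s)*(99 + s) = 2*s*(99 + s))
D(78/(-44))/(-6125) = (2*(78/(-44))*(99 + 78/(-44)))/(-6125) = (2*(78*(-1/44))*(99 + 78*(-1/44)))*(-1/6125) = (2*(-39/22)*(99 - 39/22))*(-1/6125) = (2*(-39/22)*(2139/22))*(-1/6125) = -83421/242*(-1/6125) = 83421/1482250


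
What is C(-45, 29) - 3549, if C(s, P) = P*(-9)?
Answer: -3810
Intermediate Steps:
C(s, P) = -9*P
C(-45, 29) - 3549 = -9*29 - 3549 = -261 - 3549 = -3810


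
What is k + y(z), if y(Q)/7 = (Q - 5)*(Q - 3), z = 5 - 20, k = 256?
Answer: 2776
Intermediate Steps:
z = -15
y(Q) = 7*(-5 + Q)*(-3 + Q) (y(Q) = 7*((Q - 5)*(Q - 3)) = 7*((-5 + Q)*(-3 + Q)) = 7*(-5 + Q)*(-3 + Q))
k + y(z) = 256 + (105 - 56*(-15) + 7*(-15)²) = 256 + (105 + 840 + 7*225) = 256 + (105 + 840 + 1575) = 256 + 2520 = 2776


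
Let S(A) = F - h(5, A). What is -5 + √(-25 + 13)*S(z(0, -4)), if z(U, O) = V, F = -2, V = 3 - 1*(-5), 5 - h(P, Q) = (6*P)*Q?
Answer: -5 + 466*I*√3 ≈ -5.0 + 807.14*I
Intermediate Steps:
h(P, Q) = 5 - 6*P*Q
V = 8 (V = 3 + 5 = 8)
z(U, O) = 8
S(A) = -7 + 30*A (S(A) = -2 - (5 - 6*5*A) = -2 - (5 - 30*A) = -2 + (-5 + 30*A) = -7 + 30*A)
-5 + √(-25 + 13)*S(z(0, -4)) = -5 + √(-25 + 13)*(-7 + 30*8) = -5 + √(-12)*(-7 + 240) = -5 + (2*I*√3)*233 = -5 + 466*I*√3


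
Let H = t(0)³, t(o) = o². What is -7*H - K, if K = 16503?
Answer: -16503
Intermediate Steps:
H = 0 (H = (0²)³ = 0³ = 0)
-7*H - K = -7*0 - 1*16503 = 0 - 16503 = -16503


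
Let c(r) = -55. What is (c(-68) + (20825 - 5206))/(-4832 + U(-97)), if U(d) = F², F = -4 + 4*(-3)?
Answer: -3891/1144 ≈ -3.4012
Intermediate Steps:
F = -16 (F = -4 - 12 = -16)
U(d) = 256 (U(d) = (-16)² = 256)
(c(-68) + (20825 - 5206))/(-4832 + U(-97)) = (-55 + (20825 - 5206))/(-4832 + 256) = (-55 + 15619)/(-4576) = 15564*(-1/4576) = -3891/1144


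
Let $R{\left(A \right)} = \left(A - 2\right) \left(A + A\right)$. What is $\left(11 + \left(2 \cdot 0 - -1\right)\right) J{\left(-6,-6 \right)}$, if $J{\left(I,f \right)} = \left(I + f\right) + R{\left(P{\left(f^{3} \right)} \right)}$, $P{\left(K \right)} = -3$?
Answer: $216$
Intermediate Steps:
$R{\left(A \right)} = 2 A \left(-2 + A\right)$ ($R{\left(A \right)} = \left(-2 + A\right) 2 A = 2 A \left(-2 + A\right)$)
$J{\left(I,f \right)} = 30 + I + f$ ($J{\left(I,f \right)} = \left(I + f\right) + 2 \left(-3\right) \left(-2 - 3\right) = \left(I + f\right) + 2 \left(-3\right) \left(-5\right) = \left(I + f\right) + 30 = 30 + I + f$)
$\left(11 + \left(2 \cdot 0 - -1\right)\right) J{\left(-6,-6 \right)} = \left(11 + \left(2 \cdot 0 - -1\right)\right) \left(30 - 6 - 6\right) = \left(11 + \left(0 + 1\right)\right) 18 = \left(11 + 1\right) 18 = 12 \cdot 18 = 216$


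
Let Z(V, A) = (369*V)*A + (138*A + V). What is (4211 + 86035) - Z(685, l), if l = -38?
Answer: 9699875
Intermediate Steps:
Z(V, A) = V + 138*A + 369*A*V (Z(V, A) = 369*A*V + (V + 138*A) = V + 138*A + 369*A*V)
(4211 + 86035) - Z(685, l) = (4211 + 86035) - (685 + 138*(-38) + 369*(-38)*685) = 90246 - (685 - 5244 - 9605070) = 90246 - 1*(-9609629) = 90246 + 9609629 = 9699875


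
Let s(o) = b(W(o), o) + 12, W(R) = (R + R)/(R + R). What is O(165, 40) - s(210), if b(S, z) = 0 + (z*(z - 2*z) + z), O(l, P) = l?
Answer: 44043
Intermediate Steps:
W(R) = 1 (W(R) = (2*R)/((2*R)) = (2*R)*(1/(2*R)) = 1)
b(S, z) = z - z² (b(S, z) = 0 + (z*(-z) + z) = 0 + (-z² + z) = 0 + (z - z²) = z - z²)
s(o) = 12 + o*(1 - o) (s(o) = o*(1 - o) + 12 = 12 + o*(1 - o))
O(165, 40) - s(210) = 165 - (12 - 1*210*(-1 + 210)) = 165 - (12 - 1*210*209) = 165 - (12 - 43890) = 165 - 1*(-43878) = 165 + 43878 = 44043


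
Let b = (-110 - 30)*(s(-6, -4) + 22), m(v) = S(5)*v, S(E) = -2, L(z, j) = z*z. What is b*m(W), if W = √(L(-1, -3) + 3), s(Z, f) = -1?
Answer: 11760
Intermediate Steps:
L(z, j) = z²
W = 2 (W = √((-1)² + 3) = √(1 + 3) = √4 = 2)
m(v) = -2*v
b = -2940 (b = (-110 - 30)*(-1 + 22) = -140*21 = -2940)
b*m(W) = -(-5880)*2 = -2940*(-4) = 11760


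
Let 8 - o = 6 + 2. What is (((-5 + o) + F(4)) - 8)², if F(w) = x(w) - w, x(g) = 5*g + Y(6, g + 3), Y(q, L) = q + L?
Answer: 256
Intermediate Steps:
Y(q, L) = L + q
o = 0 (o = 8 - (6 + 2) = 8 - 1*8 = 8 - 8 = 0)
x(g) = 9 + 6*g (x(g) = 5*g + ((g + 3) + 6) = 5*g + ((3 + g) + 6) = 5*g + (9 + g) = 9 + 6*g)
F(w) = 9 + 5*w (F(w) = (9 + 6*w) - w = 9 + 5*w)
(((-5 + o) + F(4)) - 8)² = (((-5 + 0) + (9 + 5*4)) - 8)² = ((-5 + (9 + 20)) - 8)² = ((-5 + 29) - 8)² = (24 - 8)² = 16² = 256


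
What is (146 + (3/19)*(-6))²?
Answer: 7595536/361 ≈ 21040.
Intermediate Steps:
(146 + (3/19)*(-6))² = (146 - 18/19)² = (2756/19)² = 7595536/361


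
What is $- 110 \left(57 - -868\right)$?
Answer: $-101750$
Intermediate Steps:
$- 110 \left(57 - -868\right) = - 110 \left(57 + 868\right) = \left(-110\right) 925 = -101750$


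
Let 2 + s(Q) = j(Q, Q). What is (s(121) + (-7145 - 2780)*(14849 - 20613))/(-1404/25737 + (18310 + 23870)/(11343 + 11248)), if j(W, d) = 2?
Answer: 145885799129675/4622232 ≈ 3.1562e+7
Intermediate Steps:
s(Q) = 0 (s(Q) = -2 + 2 = 0)
(s(121) + (-7145 - 2780)*(14849 - 20613))/(-1404/25737 + (18310 + 23870)/(11343 + 11248)) = (0 + (-7145 - 2780)*(14849 - 20613))/(-1404/25737 + (18310 + 23870)/(11343 + 11248)) = (0 - 9925*(-5764))/(-1404*1/25737 + 42180/22591) = (0 + 57207700)/(-468/8579 + 42180*(1/22591)) = 57207700/(-468/8579 + 2220/1189) = 57207700/(18488928/10200431) = 57207700*(10200431/18488928) = 145885799129675/4622232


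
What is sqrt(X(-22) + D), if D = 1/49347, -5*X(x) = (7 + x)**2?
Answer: I*sqrt(12175626562)/16449 ≈ 6.7082*I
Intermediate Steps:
X(x) = -(7 + x)**2/5
D = 1/49347 ≈ 2.0265e-5
sqrt(X(-22) + D) = sqrt(-(7 - 22)**2/5 + 1/49347) = sqrt(-1/5*(-15)**2 + 1/49347) = sqrt(-1/5*225 + 1/49347) = sqrt(-45 + 1/49347) = sqrt(-2220614/49347) = I*sqrt(12175626562)/16449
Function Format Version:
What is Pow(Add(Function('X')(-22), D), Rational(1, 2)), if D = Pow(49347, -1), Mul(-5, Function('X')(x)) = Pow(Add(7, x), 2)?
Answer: Mul(Rational(1, 16449), I, Pow(12175626562, Rational(1, 2))) ≈ Mul(6.7082, I)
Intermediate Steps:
Function('X')(x) = Mul(Rational(-1, 5), Pow(Add(7, x), 2))
D = Rational(1, 49347) ≈ 2.0265e-5
Pow(Add(Function('X')(-22), D), Rational(1, 2)) = Pow(Add(Mul(Rational(-1, 5), Pow(Add(7, -22), 2)), Rational(1, 49347)), Rational(1, 2)) = Pow(Add(Mul(Rational(-1, 5), Pow(-15, 2)), Rational(1, 49347)), Rational(1, 2)) = Pow(Add(Mul(Rational(-1, 5), 225), Rational(1, 49347)), Rational(1, 2)) = Pow(Add(-45, Rational(1, 49347)), Rational(1, 2)) = Pow(Rational(-2220614, 49347), Rational(1, 2)) = Mul(Rational(1, 16449), I, Pow(12175626562, Rational(1, 2)))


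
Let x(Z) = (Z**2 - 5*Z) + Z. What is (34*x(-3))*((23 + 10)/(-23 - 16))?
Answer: -7854/13 ≈ -604.15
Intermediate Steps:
x(Z) = Z**2 - 4*Z
(34*x(-3))*((23 + 10)/(-23 - 16)) = (34*(-3*(-4 - 3)))*((23 + 10)/(-23 - 16)) = (34*(-3*(-7)))*(33/(-39)) = (34*21)*(33*(-1/39)) = 714*(-11/13) = -7854/13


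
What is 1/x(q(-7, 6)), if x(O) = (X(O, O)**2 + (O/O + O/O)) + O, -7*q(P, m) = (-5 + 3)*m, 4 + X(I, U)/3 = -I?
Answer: 49/14582 ≈ 0.0033603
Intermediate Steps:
X(I, U) = -12 - 3*I (X(I, U) = -12 + 3*(-I) = -12 - 3*I)
q(P, m) = 2*m/7 (q(P, m) = -(-5 + 3)*m/7 = -(-2)*m/7 = 2*m/7)
x(O) = 2 + O + (-12 - 3*O)**2 (x(O) = ((-12 - 3*O)**2 + (O/O + O/O)) + O = ((-12 - 3*O)**2 + (1 + 1)) + O = ((-12 - 3*O)**2 + 2) + O = (2 + (-12 - 3*O)**2) + O = 2 + O + (-12 - 3*O)**2)
1/x(q(-7, 6)) = 1/(2 + (2/7)*6 + 9*(4 + (2/7)*6)**2) = 1/(2 + 12/7 + 9*(4 + 12/7)**2) = 1/(2 + 12/7 + 9*(40/7)**2) = 1/(2 + 12/7 + 9*(1600/49)) = 1/(2 + 12/7 + 14400/49) = 1/(14582/49) = 49/14582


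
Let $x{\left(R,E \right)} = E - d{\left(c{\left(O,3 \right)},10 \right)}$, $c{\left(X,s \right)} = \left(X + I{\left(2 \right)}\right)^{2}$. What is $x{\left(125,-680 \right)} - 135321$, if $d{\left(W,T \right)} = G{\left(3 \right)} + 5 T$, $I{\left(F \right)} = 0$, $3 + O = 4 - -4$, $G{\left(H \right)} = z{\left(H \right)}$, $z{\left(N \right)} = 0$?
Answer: $-136051$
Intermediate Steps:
$G{\left(H \right)} = 0$
$O = 5$ ($O = -3 + \left(4 - -4\right) = -3 + \left(4 + 4\right) = -3 + 8 = 5$)
$c{\left(X,s \right)} = X^{2}$ ($c{\left(X,s \right)} = \left(X + 0\right)^{2} = X^{2}$)
$d{\left(W,T \right)} = 5 T$ ($d{\left(W,T \right)} = 0 + 5 T = 5 T$)
$x{\left(R,E \right)} = -50 + E$ ($x{\left(R,E \right)} = E - 5 \cdot 10 = E - 50 = -50 + E$)
$x{\left(125,-680 \right)} - 135321 = \left(-50 - 680\right) - 135321 = -730 - 135321 = -136051$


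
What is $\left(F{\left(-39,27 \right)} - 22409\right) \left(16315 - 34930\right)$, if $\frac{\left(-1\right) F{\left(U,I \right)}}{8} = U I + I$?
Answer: $264351615$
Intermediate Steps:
$F{\left(U,I \right)} = - 8 I - 8 I U$ ($F{\left(U,I \right)} = - 8 \left(U I + I\right) = - 8 \left(I U + I\right) = - 8 \left(I + I U\right) = - 8 I - 8 I U$)
$\left(F{\left(-39,27 \right)} - 22409\right) \left(16315 - 34930\right) = \left(\left(-8\right) 27 \left(1 - 39\right) - 22409\right) \left(16315 - 34930\right) = \left(\left(-8\right) 27 \left(-38\right) - 22409\right) \left(-18615\right) = \left(8208 - 22409\right) \left(-18615\right) = \left(-14201\right) \left(-18615\right) = 264351615$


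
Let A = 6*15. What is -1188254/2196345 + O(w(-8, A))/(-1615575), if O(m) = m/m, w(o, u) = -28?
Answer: -42660347831/78852446075 ≈ -0.54101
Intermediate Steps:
A = 90
O(m) = 1
-1188254/2196345 + O(w(-8, A))/(-1615575) = -1188254/2196345 + 1/(-1615575) = -1188254*1/2196345 + 1*(-1/1615575) = -1188254/2196345 - 1/1615575 = -42660347831/78852446075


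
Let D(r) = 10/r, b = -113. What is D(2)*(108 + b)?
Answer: -25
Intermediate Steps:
D(2)*(108 + b) = (10/2)*(108 - 113) = (10*(½))*(-5) = 5*(-5) = -25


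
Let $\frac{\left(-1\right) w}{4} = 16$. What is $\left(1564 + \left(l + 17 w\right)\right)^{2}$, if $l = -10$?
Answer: $217156$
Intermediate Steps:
$w = -64$ ($w = \left(-4\right) 16 = -64$)
$\left(1564 + \left(l + 17 w\right)\right)^{2} = \left(1564 + \left(-10 + 17 \left(-64\right)\right)\right)^{2} = \left(1564 - 1098\right)^{2} = 466^{2} = 217156$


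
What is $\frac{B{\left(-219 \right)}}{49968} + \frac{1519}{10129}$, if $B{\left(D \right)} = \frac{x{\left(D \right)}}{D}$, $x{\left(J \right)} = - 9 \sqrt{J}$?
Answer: $\frac{217}{1447} + \frac{i \sqrt{219}}{1215888} \approx 0.14997 + 1.2171 \cdot 10^{-5} i$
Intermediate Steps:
$B{\left(D \right)} = - \frac{9}{\sqrt{D}}$ ($B{\left(D \right)} = \frac{\left(-9\right) \sqrt{D}}{D} = - \frac{9}{\sqrt{D}}$)
$\frac{B{\left(-219 \right)}}{49968} + \frac{1519}{10129} = \frac{\left(-9\right) \frac{1}{\sqrt{-219}}}{49968} + \frac{1519}{10129} = - 9 \left(- \frac{i \sqrt{219}}{219}\right) \frac{1}{49968} + 1519 \cdot \frac{1}{10129} = \frac{3 i \sqrt{219}}{73} \cdot \frac{1}{49968} + \frac{217}{1447} = \frac{i \sqrt{219}}{1215888} + \frac{217}{1447} = \frac{217}{1447} + \frac{i \sqrt{219}}{1215888}$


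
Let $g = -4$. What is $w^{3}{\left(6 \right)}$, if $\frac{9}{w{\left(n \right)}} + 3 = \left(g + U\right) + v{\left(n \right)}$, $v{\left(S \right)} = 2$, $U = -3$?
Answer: $- \frac{729}{512} \approx -1.4238$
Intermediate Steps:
$w{\left(n \right)} = - \frac{9}{8}$ ($w{\left(n \right)} = \frac{9}{-3 + \left(\left(-4 - 3\right) + 2\right)} = \frac{9}{-3 + \left(-7 + 2\right)} = \frac{9}{-3 - 5} = \frac{9}{-8} = 9 \left(- \frac{1}{8}\right) = - \frac{9}{8}$)
$w^{3}{\left(6 \right)} = \left(- \frac{9}{8}\right)^{3} = - \frac{729}{512}$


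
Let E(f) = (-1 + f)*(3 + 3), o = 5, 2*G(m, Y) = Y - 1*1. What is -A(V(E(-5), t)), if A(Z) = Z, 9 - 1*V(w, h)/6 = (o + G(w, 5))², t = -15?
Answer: 240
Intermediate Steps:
G(m, Y) = -½ + Y/2 (G(m, Y) = (Y - 1*1)/2 = (Y - 1)/2 = (-1 + Y)/2 = -½ + Y/2)
E(f) = -6 + 6*f (E(f) = (-1 + f)*6 = -6 + 6*f)
V(w, h) = -240 (V(w, h) = 54 - 6*(5 + (-½ + (½)*5))² = 54 - 6*(5 + (-½ + 5/2))² = 54 - 6*(5 + 2)² = 54 - 6*7² = 54 - 6*49 = 54 - 294 = -240)
-A(V(E(-5), t)) = -1*(-240) = 240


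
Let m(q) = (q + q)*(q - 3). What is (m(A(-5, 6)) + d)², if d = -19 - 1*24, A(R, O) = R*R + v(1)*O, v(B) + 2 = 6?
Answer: 19936225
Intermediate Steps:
v(B) = 4 (v(B) = -2 + 6 = 4)
A(R, O) = R² + 4*O (A(R, O) = R*R + 4*O = R² + 4*O)
d = -43 (d = -19 - 24 = -43)
m(q) = 2*q*(-3 + q) (m(q) = (2*q)*(-3 + q) = 2*q*(-3 + q))
(m(A(-5, 6)) + d)² = (2*((-5)² + 4*6)*(-3 + ((-5)² + 4*6)) - 43)² = (2*(25 + 24)*(-3 + (25 + 24)) - 43)² = (2*49*(-3 + 49) - 43)² = (2*49*46 - 43)² = (4508 - 43)² = 4465² = 19936225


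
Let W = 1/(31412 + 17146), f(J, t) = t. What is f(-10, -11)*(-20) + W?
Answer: 10682761/48558 ≈ 220.00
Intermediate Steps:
W = 1/48558 ≈ 2.0594e-5
f(-10, -11)*(-20) + W = -11*(-20) + 1/48558 = 220 + 1/48558 = 10682761/48558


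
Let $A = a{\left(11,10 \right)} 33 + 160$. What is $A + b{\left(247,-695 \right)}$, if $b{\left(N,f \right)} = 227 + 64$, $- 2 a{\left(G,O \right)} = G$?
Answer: $\frac{539}{2} \approx 269.5$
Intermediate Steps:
$a{\left(G,O \right)} = - \frac{G}{2}$
$b{\left(N,f \right)} = 291$
$A = - \frac{43}{2}$ ($A = \left(- \frac{1}{2}\right) 11 \cdot 33 + 160 = \left(- \frac{11}{2}\right) 33 + 160 = - \frac{363}{2} + 160 = - \frac{43}{2} \approx -21.5$)
$A + b{\left(247,-695 \right)} = - \frac{43}{2} + 291 = \frac{539}{2}$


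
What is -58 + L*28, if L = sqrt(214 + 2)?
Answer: -58 + 168*sqrt(6) ≈ 353.51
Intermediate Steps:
L = 6*sqrt(6) (L = sqrt(216) = 6*sqrt(6) ≈ 14.697)
-58 + L*28 = -58 + (6*sqrt(6))*28 = -58 + 168*sqrt(6)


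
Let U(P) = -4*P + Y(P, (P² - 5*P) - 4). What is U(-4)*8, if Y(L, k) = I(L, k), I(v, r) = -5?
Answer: 88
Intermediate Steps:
Y(L, k) = -5
U(P) = -5 - 4*P (U(P) = -4*P - 5 = -5 - 4*P)
U(-4)*8 = (-5 - 4*(-4))*8 = (-5 + 16)*8 = 11*8 = 88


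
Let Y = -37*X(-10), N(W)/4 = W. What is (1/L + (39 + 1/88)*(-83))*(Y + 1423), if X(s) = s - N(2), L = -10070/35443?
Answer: -3000278948773/443080 ≈ -6.7714e+6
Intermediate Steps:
N(W) = 4*W
L = -10070/35443 (L = -10070*1/35443 = -10070/35443 ≈ -0.28412)
X(s) = -8 + s (X(s) = s - 4*2 = s - 1*8 = s - 8 = -8 + s)
Y = 666 (Y = -37*(-8 - 10) = -37*(-18) = 666)
(1/L + (39 + 1/88)*(-83))*(Y + 1423) = (1/(-10070/35443) + (39 + 1/88)*(-83))*(666 + 1423) = (-35443/10070 + (39 + 1/88)*(-83))*2089 = (-35443/10070 + (3433/88)*(-83))*2089 = (-35443/10070 - 284939/88)*2089 = -1436227357/443080*2089 = -3000278948773/443080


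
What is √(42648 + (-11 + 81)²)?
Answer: 2*√11887 ≈ 218.05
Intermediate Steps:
√(42648 + (-11 + 81)²) = √(42648 + 70²) = √(42648 + 4900) = √47548 = 2*√11887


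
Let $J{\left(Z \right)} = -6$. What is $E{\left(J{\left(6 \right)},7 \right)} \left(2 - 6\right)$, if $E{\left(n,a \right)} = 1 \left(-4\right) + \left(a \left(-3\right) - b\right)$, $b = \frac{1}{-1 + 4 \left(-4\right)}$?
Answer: $\frac{1696}{17} \approx 99.765$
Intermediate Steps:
$b = - \frac{1}{17}$ ($b = \frac{1}{-1 - 16} = \frac{1}{-17} = - \frac{1}{17} \approx -0.058824$)
$E{\left(n,a \right)} = - \frac{67}{17} - 3 a$ ($E{\left(n,a \right)} = 1 \left(-4\right) + \left(a \left(-3\right) - - \frac{1}{17}\right) = -4 - \left(- \frac{1}{17} + 3 a\right) = - \frac{67}{17} - 3 a$)
$E{\left(J{\left(6 \right)},7 \right)} \left(2 - 6\right) = \left(- \frac{67}{17} - 21\right) \left(2 - 6\right) = \left(- \frac{424}{17}\right) \left(-4\right) = \frac{1696}{17}$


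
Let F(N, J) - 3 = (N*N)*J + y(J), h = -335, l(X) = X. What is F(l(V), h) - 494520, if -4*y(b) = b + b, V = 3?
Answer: -994729/2 ≈ -4.9736e+5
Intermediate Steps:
y(b) = -b/2 (y(b) = -(b + b)/4 = -b/2)
F(N, J) = 3 - J/2 + J*N**2 (F(N, J) = 3 + ((N*N)*J - J/2) = 3 + (N**2*J - J/2) = 3 + (J*N**2 - J/2) = 3 + (-J/2 + J*N**2) = 3 - J/2 + J*N**2)
F(l(V), h) - 494520 = (3 - 1/2*(-335) - 335*3**2) - 494520 = (3 + 335/2 - 335*9) - 494520 = (3 + 335/2 - 3015) - 494520 = -5689/2 - 494520 = -994729/2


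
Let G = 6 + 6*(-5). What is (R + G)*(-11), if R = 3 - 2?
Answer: 253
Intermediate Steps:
R = 1
G = -24 (G = 6 - 30 = -24)
(R + G)*(-11) = (1 - 24)*(-11) = -23*(-11) = 253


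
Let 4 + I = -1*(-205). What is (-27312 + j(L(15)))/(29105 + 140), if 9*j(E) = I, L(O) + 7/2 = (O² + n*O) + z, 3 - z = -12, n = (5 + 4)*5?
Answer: -81869/87735 ≈ -0.93314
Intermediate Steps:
I = 201 (I = -4 - 1*(-205) = -4 + 205 = 201)
n = 45 (n = 9*5 = 45)
z = 15 (z = 3 - 1*(-12) = 3 + 12 = 15)
L(O) = 23/2 + O² + 45*O (L(O) = -7/2 + ((O² + 45*O) + 15) = -7/2 + (15 + O² + 45*O) = 23/2 + O² + 45*O)
j(E) = 67/3 (j(E) = (⅑)*201 = 67/3)
(-27312 + j(L(15)))/(29105 + 140) = (-27312 + 67/3)/(29105 + 140) = -81869/3/29245 = -81869/3*1/29245 = -81869/87735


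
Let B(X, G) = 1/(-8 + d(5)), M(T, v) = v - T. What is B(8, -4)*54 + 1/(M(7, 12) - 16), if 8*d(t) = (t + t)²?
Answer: 131/11 ≈ 11.909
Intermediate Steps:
d(t) = t²/2 (d(t) = (t + t)²/8 = (2*t)²/8 = (4*t²)/8 = t²/2)
B(X, G) = 2/9 (B(X, G) = 1/(-8 + (½)*5²) = 1/(-8 + (½)*25) = 1/(-8 + 25/2) = 1/(9/2) = 2/9)
B(8, -4)*54 + 1/(M(7, 12) - 16) = (2/9)*54 + 1/((12 - 1*7) - 16) = 12 + 1/((12 - 7) - 16) = 12 + 1/(5 - 16) = 12 + 1/(-11) = 12 - 1/11 = 131/11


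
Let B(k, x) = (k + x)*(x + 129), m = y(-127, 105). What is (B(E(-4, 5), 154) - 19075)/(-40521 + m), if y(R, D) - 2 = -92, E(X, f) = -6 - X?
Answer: -23941/40611 ≈ -0.58952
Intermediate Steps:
y(R, D) = -90 (y(R, D) = 2 - 92 = -90)
m = -90
B(k, x) = (129 + x)*(k + x) (B(k, x) = (k + x)*(129 + x) = (129 + x)*(k + x))
(B(E(-4, 5), 154) - 19075)/(-40521 + m) = ((154² + 129*(-6 - 1*(-4)) + 129*154 + (-6 - 1*(-4))*154) - 19075)/(-40521 - 90) = ((23716 + 129*(-6 + 4) + 19866 + (-6 + 4)*154) - 19075)/(-40611) = ((23716 + 129*(-2) + 19866 - 2*154) - 19075)*(-1/40611) = ((23716 - 258 + 19866 - 308) - 19075)*(-1/40611) = (43016 - 19075)*(-1/40611) = 23941*(-1/40611) = -23941/40611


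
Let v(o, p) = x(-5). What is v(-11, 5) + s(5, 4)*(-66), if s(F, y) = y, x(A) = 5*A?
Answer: -289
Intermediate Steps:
v(o, p) = -25 (v(o, p) = 5*(-5) = -25)
v(-11, 5) + s(5, 4)*(-66) = -25 + 4*(-66) = -25 - 264 = -289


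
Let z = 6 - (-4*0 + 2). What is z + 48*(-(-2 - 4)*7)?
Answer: 2020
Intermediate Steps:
z = 4 (z = 6 - (0 + 2) = 6 - 1*2 = 6 - 2 = 4)
z + 48*(-(-2 - 4)*7) = 4 + 48*(-(-2 - 4)*7) = 4 + 48*(-1*(-6)*7) = 4 + 48*(6*7) = 4 + 48*42 = 4 + 2016 = 2020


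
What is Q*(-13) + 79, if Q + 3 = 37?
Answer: -363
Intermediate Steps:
Q = 34 (Q = -3 + 37 = 34)
Q*(-13) + 79 = 34*(-13) + 79 = -442 + 79 = -363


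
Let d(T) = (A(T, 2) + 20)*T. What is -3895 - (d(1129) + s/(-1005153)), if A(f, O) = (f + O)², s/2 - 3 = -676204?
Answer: -1451641204056734/1005153 ≈ -1.4442e+9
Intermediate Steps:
s = -1352402 (s = 6 + 2*(-676204) = 6 - 1352408 = -1352402)
A(f, O) = (O + f)²
d(T) = T*(20 + (2 + T)²) (d(T) = ((2 + T)² + 20)*T = (20 + (2 + T)²)*T = T*(20 + (2 + T)²))
-3895 - (d(1129) + s/(-1005153)) = -3895 - (1129*(20 + (2 + 1129)²) - 1352402/(-1005153)) = -3895 - (1129*(20 + 1131²) - 1352402*(-1/1005153)) = -3895 - (1129*(20 + 1279161) + 1352402/1005153) = -3895 - (1129*1279181 + 1352402/1005153) = -3895 - (1444195349 + 1352402/1005153) = -3895 - 1*1451637288985799/1005153 = -3895 - 1451637288985799/1005153 = -1451641204056734/1005153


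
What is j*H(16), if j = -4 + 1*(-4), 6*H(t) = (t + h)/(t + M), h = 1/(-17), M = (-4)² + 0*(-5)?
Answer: -271/408 ≈ -0.66422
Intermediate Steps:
M = 16 (M = 16 + 0 = 16)
h = -1/17 ≈ -0.058824
H(t) = (-1/17 + t)/(6*(16 + t)) (H(t) = ((t - 1/17)/(t + 16))/6 = ((-1/17 + t)/(16 + t))/6 = (-1/17 + t)/(6*(16 + t)))
j = -8 (j = -4 - 4 = -8)
j*H(16) = -4*(-1 + 17*16)/(51*(16 + 16)) = -4*(-1 + 272)/(51*32) = -4*271/(51*32) = -8*271/3264 = -271/408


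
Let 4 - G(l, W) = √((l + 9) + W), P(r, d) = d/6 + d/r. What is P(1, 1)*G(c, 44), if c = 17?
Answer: 14/3 - 7*√70/6 ≈ -5.0944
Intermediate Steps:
P(r, d) = d/6 + d/r (P(r, d) = d*(⅙) + d/r = d/6 + d/r)
G(l, W) = 4 - √(9 + W + l) (G(l, W) = 4 - √((l + 9) + W) = 4 - √((9 + l) + W) = 4 - √(9 + W + l))
P(1, 1)*G(c, 44) = ((⅙)*1 + 1/1)*(4 - √(9 + 44 + 17)) = (⅙ + 1*1)*(4 - √70) = (⅙ + 1)*(4 - √70) = 7*(4 - √70)/6 = 14/3 - 7*√70/6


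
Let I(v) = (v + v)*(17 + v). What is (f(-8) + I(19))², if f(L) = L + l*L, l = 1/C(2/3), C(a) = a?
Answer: 1817104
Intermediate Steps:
l = 3/2 (l = 1/(2/3) = 1/(2*(⅓)) = 1/(⅔) = 1*(3/2) = 3/2 ≈ 1.5000)
I(v) = 2*v*(17 + v) (I(v) = (2*v)*(17 + v) = 2*v*(17 + v))
f(L) = 5*L/2 (f(L) = L + 3*L/2 = 5*L/2)
(f(-8) + I(19))² = ((5/2)*(-8) + 2*19*(17 + 19))² = (-20 + 2*19*36)² = (-20 + 1368)² = 1348² = 1817104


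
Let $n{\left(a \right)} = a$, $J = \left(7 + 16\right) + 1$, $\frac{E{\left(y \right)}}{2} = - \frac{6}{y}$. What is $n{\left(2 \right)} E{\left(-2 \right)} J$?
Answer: $288$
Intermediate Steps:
$E{\left(y \right)} = - \frac{12}{y}$ ($E{\left(y \right)} = 2 \left(- \frac{6}{y}\right) = - \frac{12}{y}$)
$J = 24$ ($J = 23 + 1 = 24$)
$n{\left(2 \right)} E{\left(-2 \right)} J = 2 \left(- \frac{12}{-2}\right) 24 = 2 \left(\left(-12\right) \left(- \frac{1}{2}\right)\right) 24 = 2 \cdot 6 \cdot 24 = 12 \cdot 24 = 288$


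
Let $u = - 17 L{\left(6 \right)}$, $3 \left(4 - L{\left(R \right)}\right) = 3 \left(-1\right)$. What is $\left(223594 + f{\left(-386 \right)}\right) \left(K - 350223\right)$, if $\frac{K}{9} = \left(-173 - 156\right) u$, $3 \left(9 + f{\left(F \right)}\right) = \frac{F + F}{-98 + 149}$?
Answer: $- \frac{1123587198118}{51} \approx -2.2031 \cdot 10^{10}$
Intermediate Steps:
$L{\left(R \right)} = 5$ ($L{\left(R \right)} = 4 - \frac{3 \left(-1\right)}{3} = 4 - -1 = 4 + 1 = 5$)
$f{\left(F \right)} = -9 + \frac{2 F}{153}$ ($f{\left(F \right)} = -9 + \frac{\left(F + F\right) \frac{1}{-98 + 149}}{3} = -9 + \frac{2 F \frac{1}{51}}{3} = -9 + \frac{\frac{2}{51} F}{3} = -9 + \frac{2 F}{153}$)
$u = -85$ ($u = \left(-17\right) 5 = -85$)
$K = 251685$ ($K = 9 \left(-173 - 156\right) \left(-85\right) = 9 \left(\left(-329\right) \left(-85\right)\right) = 9 \cdot 27965 = 251685$)
$\left(223594 + f{\left(-386 \right)}\right) \left(K - 350223\right) = \left(223594 + \left(-9 + \frac{2}{153} \left(-386\right)\right)\right) \left(251685 - 350223\right) = \left(223594 - \frac{2149}{153}\right) \left(-98538\right) = \frac{34207733}{153} \left(-98538\right) = - \frac{1123587198118}{51}$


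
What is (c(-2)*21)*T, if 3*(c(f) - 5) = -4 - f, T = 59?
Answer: 5369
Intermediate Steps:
c(f) = 11/3 - f/3 (c(f) = 5 + (-4 - f)/3 = 5 + (-4/3 - f/3) = 11/3 - f/3)
(c(-2)*21)*T = ((11/3 - ⅓*(-2))*21)*59 = ((11/3 + ⅔)*21)*59 = ((13/3)*21)*59 = 91*59 = 5369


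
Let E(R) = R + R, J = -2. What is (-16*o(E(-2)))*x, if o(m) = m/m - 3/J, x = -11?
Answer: 440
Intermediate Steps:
E(R) = 2*R
o(m) = 5/2 (o(m) = m/m - 3/(-2) = 1 - 3*(-1/2) = 1 + 3/2 = 5/2)
(-16*o(E(-2)))*x = -16*5/2*(-11) = -40*(-11) = 440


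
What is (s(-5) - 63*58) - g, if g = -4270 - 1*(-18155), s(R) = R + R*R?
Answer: -17519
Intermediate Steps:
s(R) = R + R**2
g = 13885 (g = -4270 + 18155 = 13885)
(s(-5) - 63*58) - g = (-5*(1 - 5) - 63*58) - 1*13885 = (-5*(-4) - 3654) - 13885 = (20 - 3654) - 13885 = -3634 - 13885 = -17519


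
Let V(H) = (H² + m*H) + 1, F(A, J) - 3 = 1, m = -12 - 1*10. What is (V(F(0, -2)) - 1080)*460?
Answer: -529460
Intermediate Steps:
m = -22 (m = -12 - 10 = -22)
F(A, J) = 4 (F(A, J) = 3 + 1 = 4)
V(H) = 1 + H² - 22*H (V(H) = (H² - 22*H) + 1 = 1 + H² - 22*H)
(V(F(0, -2)) - 1080)*460 = ((1 + 4² - 22*4) - 1080)*460 = ((1 + 16 - 88) - 1080)*460 = (-71 - 1080)*460 = -1151*460 = -529460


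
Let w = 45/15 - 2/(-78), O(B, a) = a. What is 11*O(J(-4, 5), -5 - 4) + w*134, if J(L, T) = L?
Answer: 11951/39 ≈ 306.44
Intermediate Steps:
w = 118/39 (w = 45*(1/15) - 2*(-1/78) = 3 + 1/39 = 118/39 ≈ 3.0256)
11*O(J(-4, 5), -5 - 4) + w*134 = 11*(-5 - 4) + (118/39)*134 = 11*(-9) + 15812/39 = -99 + 15812/39 = 11951/39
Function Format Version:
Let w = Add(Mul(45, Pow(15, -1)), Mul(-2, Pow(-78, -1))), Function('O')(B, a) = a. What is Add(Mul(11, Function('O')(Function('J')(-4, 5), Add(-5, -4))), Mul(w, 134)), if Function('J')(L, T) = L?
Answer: Rational(11951, 39) ≈ 306.44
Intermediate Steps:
w = Rational(118, 39) (w = Add(Mul(45, Rational(1, 15)), Mul(-2, Rational(-1, 78))) = Add(3, Rational(1, 39)) = Rational(118, 39) ≈ 3.0256)
Add(Mul(11, Function('O')(Function('J')(-4, 5), Add(-5, -4))), Mul(w, 134)) = Add(Mul(11, Add(-5, -4)), Mul(Rational(118, 39), 134)) = Add(Mul(11, -9), Rational(15812, 39)) = Add(-99, Rational(15812, 39)) = Rational(11951, 39)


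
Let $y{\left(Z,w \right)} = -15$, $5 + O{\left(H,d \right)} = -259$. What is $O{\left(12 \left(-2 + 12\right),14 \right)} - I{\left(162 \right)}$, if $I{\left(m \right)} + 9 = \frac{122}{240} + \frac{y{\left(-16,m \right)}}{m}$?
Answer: $- \frac{275849}{1080} \approx -255.42$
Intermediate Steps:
$O{\left(H,d \right)} = -264$ ($O{\left(H,d \right)} = -5 - 259 = -264$)
$I{\left(m \right)} = - \frac{1019}{120} - \frac{15}{m}$ ($I{\left(m \right)} = -9 + \left(\frac{122}{240} - \frac{15}{m}\right) = -9 + \left(122 \cdot \frac{1}{240} - \frac{15}{m}\right) = -9 + \left(\frac{61}{120} - \frac{15}{m}\right) = - \frac{1019}{120} - \frac{15}{m}$)
$O{\left(12 \left(-2 + 12\right),14 \right)} - I{\left(162 \right)} = -264 - \left(- \frac{1019}{120} - \frac{15}{162}\right) = -264 - \left(- \frac{1019}{120} - \frac{5}{54}\right) = -264 - - \frac{9271}{1080} = -264 + \frac{9271}{1080} = - \frac{275849}{1080}$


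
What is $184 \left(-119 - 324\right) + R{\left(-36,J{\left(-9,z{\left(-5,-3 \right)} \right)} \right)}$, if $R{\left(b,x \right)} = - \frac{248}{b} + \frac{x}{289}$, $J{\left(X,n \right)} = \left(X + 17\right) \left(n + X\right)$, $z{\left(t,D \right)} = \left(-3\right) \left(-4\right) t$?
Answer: $- \frac{211999762}{2601} \approx -81507.0$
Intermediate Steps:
$z{\left(t,D \right)} = 12 t$
$J{\left(X,n \right)} = \left(17 + X\right) \left(X + n\right)$
$R{\left(b,x \right)} = - \frac{248}{b} + \frac{x}{289}$ ($R{\left(b,x \right)} = - \frac{248}{b} + x \frac{1}{289} = - \frac{248}{b} + \frac{x}{289}$)
$184 \left(-119 - 324\right) + R{\left(-36,J{\left(-9,z{\left(-5,-3 \right)} \right)} \right)} = 184 \left(-119 - 324\right) + \left(- \frac{248}{-36} + \frac{\left(-9\right)^{2} + 17 \left(-9\right) + 17 \cdot 12 \left(-5\right) - 9 \cdot 12 \left(-5\right)}{289}\right) = 184 \left(-443\right) + \left(\left(-248\right) \left(- \frac{1}{36}\right) + \frac{81 - 153 + 17 \left(-60\right) - -540}{289}\right) = -81512 + \left(\frac{62}{9} + \frac{81 - 153 - 1020 + 540}{289}\right) = -81512 + \left(\frac{62}{9} + \frac{1}{289} \left(-552\right)\right) = -81512 + \left(\frac{62}{9} - \frac{552}{289}\right) = -81512 + \frac{12950}{2601} = - \frac{211999762}{2601}$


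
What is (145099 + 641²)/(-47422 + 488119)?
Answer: 555980/440697 ≈ 1.2616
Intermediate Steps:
(145099 + 641²)/(-47422 + 488119) = (145099 + 410881)/440697 = 555980*(1/440697) = 555980/440697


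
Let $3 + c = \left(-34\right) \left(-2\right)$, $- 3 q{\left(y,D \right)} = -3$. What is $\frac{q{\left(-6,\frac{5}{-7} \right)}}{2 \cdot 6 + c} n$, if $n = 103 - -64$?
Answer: $\frac{167}{77} \approx 2.1688$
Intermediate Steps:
$q{\left(y,D \right)} = 1$ ($q{\left(y,D \right)} = \left(- \frac{1}{3}\right) \left(-3\right) = 1$)
$c = 65$ ($c = -3 - -68 = -3 + 68 = 65$)
$n = 167$ ($n = 103 + 64 = 167$)
$\frac{q{\left(-6,\frac{5}{-7} \right)}}{2 \cdot 6 + c} n = 1 \frac{1}{2 \cdot 6 + 65} \cdot 167 = 1 \frac{1}{12 + 65} \cdot 167 = 1 \cdot \frac{1}{77} \cdot 167 = \frac{1}{77} \cdot 167 = \frac{167}{77}$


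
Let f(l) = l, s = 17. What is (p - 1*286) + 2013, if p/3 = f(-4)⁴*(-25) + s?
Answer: -17422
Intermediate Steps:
p = -19149 (p = 3*((-4)⁴*(-25) + 17) = 3*(256*(-25) + 17) = 3*(-6400 + 17) = 3*(-6383) = -19149)
(p - 1*286) + 2013 = (-19149 - 1*286) + 2013 = (-19149 - 286) + 2013 = -19435 + 2013 = -17422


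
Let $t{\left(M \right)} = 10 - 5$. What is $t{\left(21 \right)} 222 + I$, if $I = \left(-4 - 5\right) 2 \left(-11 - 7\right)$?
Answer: $1434$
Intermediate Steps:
$I = 324$ ($I = \left(-9\right) 2 \left(-18\right) = \left(-18\right) \left(-18\right) = 324$)
$t{\left(M \right)} = 5$
$t{\left(21 \right)} 222 + I = 5 \cdot 222 + 324 = 1110 + 324 = 1434$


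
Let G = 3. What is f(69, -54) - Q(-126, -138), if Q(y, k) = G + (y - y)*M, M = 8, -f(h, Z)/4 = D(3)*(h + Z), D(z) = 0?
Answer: -3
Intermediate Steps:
f(h, Z) = 0 (f(h, Z) = -0*(h + Z) = -0*(Z + h) = -4*0 = 0)
Q(y, k) = 3 (Q(y, k) = 3 + (y - y)*8 = 3 + 0*8 = 3 + 0 = 3)
f(69, -54) - Q(-126, -138) = 0 - 1*3 = 0 - 3 = -3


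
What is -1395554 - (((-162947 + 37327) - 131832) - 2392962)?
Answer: 1254860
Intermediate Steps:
-1395554 - (((-162947 + 37327) - 131832) - 2392962) = -1395554 - ((-125620 - 131832) - 2392962) = -1395554 - (-257452 - 2392962) = -1395554 - 1*(-2650414) = -1395554 + 2650414 = 1254860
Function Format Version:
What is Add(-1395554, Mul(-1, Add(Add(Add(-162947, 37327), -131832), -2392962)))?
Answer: 1254860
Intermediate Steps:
Add(-1395554, Mul(-1, Add(Add(Add(-162947, 37327), -131832), -2392962))) = Add(-1395554, Mul(-1, Add(Add(-125620, -131832), -2392962))) = Add(-1395554, Mul(-1, Add(-257452, -2392962))) = Add(-1395554, Mul(-1, -2650414)) = Add(-1395554, 2650414) = 1254860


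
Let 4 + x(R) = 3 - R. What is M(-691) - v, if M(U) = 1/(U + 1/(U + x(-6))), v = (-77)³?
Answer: 216408967705/474027 ≈ 4.5653e+5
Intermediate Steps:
v = -456533
x(R) = -1 - R (x(R) = -4 + (3 - R) = -1 - R)
M(U) = 1/(U + 1/(5 + U)) (M(U) = 1/(U + 1/(U + (-1 - 1*(-6)))) = 1/(U + 1/(U + (-1 + 6))) = 1/(U + 1/(U + 5)) = 1/(U + 1/(5 + U)))
M(-691) - v = (5 - 691)/(1 + (-691)² + 5*(-691)) - 1*(-456533) = -686/(1 + 477481 - 3455) + 456533 = -686/474027 + 456533 = 216408967705/474027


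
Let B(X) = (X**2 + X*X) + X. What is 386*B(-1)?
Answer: 386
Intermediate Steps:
B(X) = X + 2*X**2 (B(X) = (X**2 + X**2) + X = 2*X**2 + X = X + 2*X**2)
386*B(-1) = 386*(-(1 + 2*(-1))) = 386*(-(1 - 2)) = 386*(-1*(-1)) = 386*1 = 386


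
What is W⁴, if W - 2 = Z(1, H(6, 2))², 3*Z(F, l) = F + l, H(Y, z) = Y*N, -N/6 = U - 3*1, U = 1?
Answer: 817411486787281/6561 ≈ 1.2459e+11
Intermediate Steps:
N = 12 (N = -6*(1 - 3*1) = -6*(1 - 3) = -6*(-2) = 12)
H(Y, z) = 12*Y (H(Y, z) = Y*12 = 12*Y)
Z(F, l) = F/3 + l/3 (Z(F, l) = (F + l)/3 = F/3 + l/3)
W = 5347/9 (W = 2 + ((⅓)*1 + (12*6)/3)² = 2 + (⅓ + (⅓)*72)² = 2 + (⅓ + 24)² = 2 + (73/3)² = 2 + 5329/9 = 5347/9 ≈ 594.11)
W⁴ = (5347/9)⁴ = 817411486787281/6561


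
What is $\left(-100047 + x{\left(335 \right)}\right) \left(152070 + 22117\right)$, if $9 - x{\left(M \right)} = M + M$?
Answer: $-17542024396$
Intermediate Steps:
$x{\left(M \right)} = 9 - 2 M$ ($x{\left(M \right)} = 9 - \left(M + M\right) = 9 - 2 M$)
$\left(-100047 + x{\left(335 \right)}\right) \left(152070 + 22117\right) = \left(-100047 + \left(9 - 670\right)\right) \left(152070 + 22117\right) = \left(-100047 + \left(9 - 670\right)\right) 174187 = \left(-100047 - 661\right) 174187 = \left(-100708\right) 174187 = -17542024396$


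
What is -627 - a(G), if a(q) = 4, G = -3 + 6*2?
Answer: -631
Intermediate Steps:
G = 9 (G = -3 + 12 = 9)
-627 - a(G) = -627 - 1*4 = -627 - 4 = -631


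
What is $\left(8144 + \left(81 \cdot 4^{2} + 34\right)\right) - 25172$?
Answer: $-15698$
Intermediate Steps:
$\left(8144 + \left(81 \cdot 4^{2} + 34\right)\right) - 25172 = \left(8144 + \left(81 \cdot 16 + 34\right)\right) - 25172 = \left(8144 + \left(1296 + 34\right)\right) - 25172 = \left(8144 + 1330\right) - 25172 = 9474 - 25172 = -15698$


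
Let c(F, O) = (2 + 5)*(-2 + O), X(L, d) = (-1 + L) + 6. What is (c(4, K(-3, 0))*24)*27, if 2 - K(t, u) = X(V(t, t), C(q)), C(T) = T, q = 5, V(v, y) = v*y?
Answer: -63504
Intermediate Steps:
X(L, d) = 5 + L
K(t, u) = -3 - t² (K(t, u) = 2 - (5 + t*t) = 2 - (5 + t²) = 2 + (-5 - t²) = -3 - t²)
c(F, O) = -14 + 7*O (c(F, O) = 7*(-2 + O) = -14 + 7*O)
(c(4, K(-3, 0))*24)*27 = ((-14 + 7*(-3 - 1*(-3)²))*24)*27 = ((-14 + 7*(-3 - 1*9))*24)*27 = ((-14 + 7*(-3 - 9))*24)*27 = ((-14 + 7*(-12))*24)*27 = ((-14 - 84)*24)*27 = -98*24*27 = -2352*27 = -63504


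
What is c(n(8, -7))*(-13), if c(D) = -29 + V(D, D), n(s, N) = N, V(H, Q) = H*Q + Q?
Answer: -169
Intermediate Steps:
V(H, Q) = Q + H*Q
c(D) = -29 + D*(1 + D)
c(n(8, -7))*(-13) = (-29 - 7*(1 - 7))*(-13) = (-29 - 7*(-6))*(-13) = (-29 + 42)*(-13) = 13*(-13) = -169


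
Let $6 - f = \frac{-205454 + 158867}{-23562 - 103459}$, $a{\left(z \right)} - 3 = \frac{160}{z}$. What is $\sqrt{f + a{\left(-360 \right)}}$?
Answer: $\frac{\sqrt{1189086006014}}{381063} \approx 2.8616$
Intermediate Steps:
$a{\left(z \right)} = 3 + \frac{160}{z}$
$f = \frac{715539}{127021}$ ($f = 6 - \frac{-205454 + 158867}{-23562 - 103459} = 6 - - \frac{46587}{-127021} = 6 - \left(-46587\right) \left(- \frac{1}{127021}\right) = 6 - \frac{46587}{127021} = \frac{715539}{127021} \approx 5.6332$)
$\sqrt{f + a{\left(-360 \right)}} = \sqrt{\frac{715539}{127021} + \left(3 + \frac{160}{-360}\right)} = \sqrt{\frac{715539}{127021} + \left(3 + 160 \left(- \frac{1}{360}\right)\right)} = \sqrt{\frac{715539}{127021} + \left(3 - \frac{4}{9}\right)} = \sqrt{\frac{715539}{127021} + \frac{23}{9}} = \sqrt{\frac{9361334}{1143189}} = \frac{\sqrt{1189086006014}}{381063}$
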